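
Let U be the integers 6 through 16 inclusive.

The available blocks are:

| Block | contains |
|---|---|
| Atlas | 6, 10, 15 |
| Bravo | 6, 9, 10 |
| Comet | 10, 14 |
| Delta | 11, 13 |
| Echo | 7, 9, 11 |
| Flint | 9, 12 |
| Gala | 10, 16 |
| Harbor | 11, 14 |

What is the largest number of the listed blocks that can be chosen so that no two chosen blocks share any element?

3

Atlas, Flint, Harbor are pairwise disjoint (Atlas={6,10,15}; Flint={9,12}; Harbor={11,14}).
Every remaining block overlaps one of these, and no 4 of the listed blocks are pairwise disjoint, so 3 is the maximum.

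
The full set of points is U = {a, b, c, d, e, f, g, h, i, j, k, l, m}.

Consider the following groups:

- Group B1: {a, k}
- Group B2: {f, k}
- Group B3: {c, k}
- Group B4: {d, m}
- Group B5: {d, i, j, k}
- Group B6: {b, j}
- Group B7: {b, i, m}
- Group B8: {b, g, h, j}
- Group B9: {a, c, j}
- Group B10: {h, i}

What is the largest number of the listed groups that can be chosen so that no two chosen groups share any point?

B1, B4, B6, B10 are pairwise disjoint (B1={a,k}; B4={d,m}; B6={b,j}; B10={h,i}).
Every remaining group overlaps one of these, and no 5 of the listed groups are pairwise disjoint, so 4 is the maximum.

4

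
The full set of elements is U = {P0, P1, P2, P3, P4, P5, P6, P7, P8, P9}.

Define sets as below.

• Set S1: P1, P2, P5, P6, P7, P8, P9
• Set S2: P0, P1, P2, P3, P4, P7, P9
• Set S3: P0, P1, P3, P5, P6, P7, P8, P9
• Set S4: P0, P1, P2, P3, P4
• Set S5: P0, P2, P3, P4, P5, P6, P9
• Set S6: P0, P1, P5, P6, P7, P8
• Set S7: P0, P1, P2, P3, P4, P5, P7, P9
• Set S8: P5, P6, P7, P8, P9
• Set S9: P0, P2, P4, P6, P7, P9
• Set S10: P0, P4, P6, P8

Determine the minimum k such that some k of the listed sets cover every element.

2

S4 and S8 together: S4 ∪ S8 = {P0, P1, P2, P3, P4, P5, P6, P7, P8, P9} — every element is covered.
No single set has all 10 elements (the largest, S3, has 8), so 2 is optimal.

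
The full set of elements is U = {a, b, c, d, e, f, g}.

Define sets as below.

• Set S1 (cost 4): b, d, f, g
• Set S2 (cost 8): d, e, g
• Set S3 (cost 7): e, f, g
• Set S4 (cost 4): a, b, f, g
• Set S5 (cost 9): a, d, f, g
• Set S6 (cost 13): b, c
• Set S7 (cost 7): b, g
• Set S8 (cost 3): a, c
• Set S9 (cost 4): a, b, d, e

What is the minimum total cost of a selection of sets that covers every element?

S1, S8, S9 together cover every element (S1 ∪ S8 ∪ S9 = {a, b, c, d, e, f, g}); total cost 4 + 3 + 4 = 11.
No covering selection has total cost below 11.

11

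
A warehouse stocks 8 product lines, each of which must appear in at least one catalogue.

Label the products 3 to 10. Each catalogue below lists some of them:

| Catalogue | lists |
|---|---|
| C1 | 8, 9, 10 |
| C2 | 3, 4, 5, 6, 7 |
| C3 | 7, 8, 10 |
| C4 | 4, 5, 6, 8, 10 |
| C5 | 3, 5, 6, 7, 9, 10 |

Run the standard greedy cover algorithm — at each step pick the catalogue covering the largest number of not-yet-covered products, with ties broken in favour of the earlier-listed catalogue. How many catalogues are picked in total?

Greedy: pick C5 (covers 6 new) → pick C4 (covers 2 new). Total picks: 2.

2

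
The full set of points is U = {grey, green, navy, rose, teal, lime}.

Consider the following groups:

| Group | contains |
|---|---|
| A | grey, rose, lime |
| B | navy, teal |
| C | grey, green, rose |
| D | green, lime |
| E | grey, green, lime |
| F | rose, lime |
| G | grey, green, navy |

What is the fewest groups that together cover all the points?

3

A, B, and G cover everything between them: the union {grey, green, navy, rose, teal, lime} is all of U.
Only B contains teal, so B is forced; the remaining 4 points need at least 2 more groups (each remaining group adds at most 3) — so at least 3 groups are needed, and 3 is optimal.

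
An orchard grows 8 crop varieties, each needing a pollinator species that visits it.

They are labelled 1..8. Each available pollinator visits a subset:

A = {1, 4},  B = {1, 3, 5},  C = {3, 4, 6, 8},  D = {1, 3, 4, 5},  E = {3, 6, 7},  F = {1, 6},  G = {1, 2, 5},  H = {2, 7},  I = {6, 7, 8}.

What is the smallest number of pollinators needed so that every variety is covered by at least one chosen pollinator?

3

Take {B, C, H}. Their union is {1, 2, 3, 4, 5, 6, 7, 8}, which is all 8 varieties.
No 2 of the 9 pollinators cover everything (all 36 combinations miss at least one variety), so 3 is optimal.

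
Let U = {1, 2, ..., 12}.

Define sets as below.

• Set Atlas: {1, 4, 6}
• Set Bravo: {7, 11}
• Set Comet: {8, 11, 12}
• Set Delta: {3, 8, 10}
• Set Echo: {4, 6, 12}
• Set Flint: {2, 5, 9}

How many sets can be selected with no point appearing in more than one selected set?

Bravo, Delta, Echo, Flint are pairwise disjoint (Bravo={7,11}; Delta={3,8,10}; Echo={4,6,12}; Flint={2,5,9}).
Every remaining set overlaps one of these, and no 5 of the listed sets are pairwise disjoint, so 4 is the maximum.

4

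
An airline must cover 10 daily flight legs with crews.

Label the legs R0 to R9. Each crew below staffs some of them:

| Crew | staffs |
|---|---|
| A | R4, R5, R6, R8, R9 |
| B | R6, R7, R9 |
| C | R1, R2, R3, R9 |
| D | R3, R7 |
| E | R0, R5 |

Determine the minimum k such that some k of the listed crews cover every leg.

A and C and D and E together: A ∪ C ∪ D ∪ E = {R0, R1, R2, R3, R4, R5, R6, R7, R8, R9} — every leg is covered.
No 3 of the 5 crews cover everything (all 10 combinations miss at least one leg), so 4 is optimal.

4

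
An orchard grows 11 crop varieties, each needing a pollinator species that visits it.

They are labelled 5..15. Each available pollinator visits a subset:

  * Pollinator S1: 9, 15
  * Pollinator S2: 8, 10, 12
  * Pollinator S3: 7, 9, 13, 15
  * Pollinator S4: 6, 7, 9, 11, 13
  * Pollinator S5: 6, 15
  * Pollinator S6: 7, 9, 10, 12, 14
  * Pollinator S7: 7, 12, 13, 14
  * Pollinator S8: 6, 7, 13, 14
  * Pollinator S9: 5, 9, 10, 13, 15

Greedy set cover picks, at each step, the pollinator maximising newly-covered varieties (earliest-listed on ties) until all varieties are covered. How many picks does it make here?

Greedy: pick S4 (covers 5 new) → pick S2 (covers 3 new) → pick S9 (covers 2 new) → pick S6 (covers 1 new). Total picks: 4.

4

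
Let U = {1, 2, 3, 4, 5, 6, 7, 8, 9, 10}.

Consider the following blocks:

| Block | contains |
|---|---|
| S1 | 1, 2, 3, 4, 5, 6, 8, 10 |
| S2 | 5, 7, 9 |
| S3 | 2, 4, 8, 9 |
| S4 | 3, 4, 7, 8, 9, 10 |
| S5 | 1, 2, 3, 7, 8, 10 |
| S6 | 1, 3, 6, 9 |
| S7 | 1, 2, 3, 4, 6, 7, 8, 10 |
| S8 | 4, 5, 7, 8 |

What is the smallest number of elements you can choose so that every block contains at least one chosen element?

Take H = {8, 9}. Each listed block contains at least one of these, so H is a hitting set of size 2.
The blocks S6, S8 are pairwise disjoint, so any hitting set needs a separate element for each — at least 2. Hence 2 is optimal.

2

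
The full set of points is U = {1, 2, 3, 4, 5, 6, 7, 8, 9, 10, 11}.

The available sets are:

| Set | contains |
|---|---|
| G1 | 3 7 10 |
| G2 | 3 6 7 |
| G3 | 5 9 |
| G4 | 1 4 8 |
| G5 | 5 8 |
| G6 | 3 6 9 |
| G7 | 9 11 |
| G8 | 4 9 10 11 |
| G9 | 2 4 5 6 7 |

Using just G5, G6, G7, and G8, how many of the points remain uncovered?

3

Union of G5, G6, G7, G8 = {3, 4, 5, 6, 8, 9, 10, 11}.
Not covered: 1, 2, 7 — 3 points.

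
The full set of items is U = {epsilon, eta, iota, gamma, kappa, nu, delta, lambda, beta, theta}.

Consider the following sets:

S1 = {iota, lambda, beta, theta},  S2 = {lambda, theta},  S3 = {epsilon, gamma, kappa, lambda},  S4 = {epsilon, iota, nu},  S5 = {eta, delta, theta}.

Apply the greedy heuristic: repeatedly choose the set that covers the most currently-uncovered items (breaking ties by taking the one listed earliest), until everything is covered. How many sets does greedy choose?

Greedy: pick S1 (covers 4 new) → pick S3 (covers 3 new) → pick S5 (covers 2 new) → pick S4 (covers 1 new). Total picks: 4.

4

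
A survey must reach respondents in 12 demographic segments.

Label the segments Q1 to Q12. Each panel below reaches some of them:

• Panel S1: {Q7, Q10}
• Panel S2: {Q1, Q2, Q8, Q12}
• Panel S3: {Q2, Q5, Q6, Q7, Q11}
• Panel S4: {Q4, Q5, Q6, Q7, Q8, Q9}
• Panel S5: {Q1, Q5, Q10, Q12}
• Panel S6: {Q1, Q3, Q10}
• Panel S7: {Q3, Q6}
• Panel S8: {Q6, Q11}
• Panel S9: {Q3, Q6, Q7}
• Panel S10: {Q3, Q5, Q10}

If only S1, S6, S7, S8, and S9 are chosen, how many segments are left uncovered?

Union of S1, S6, S7, S8, S9 = {Q1, Q3, Q6, Q7, Q10, Q11}.
Not covered: Q2, Q4, Q5, Q8, Q9, Q12 — 6 segments.

6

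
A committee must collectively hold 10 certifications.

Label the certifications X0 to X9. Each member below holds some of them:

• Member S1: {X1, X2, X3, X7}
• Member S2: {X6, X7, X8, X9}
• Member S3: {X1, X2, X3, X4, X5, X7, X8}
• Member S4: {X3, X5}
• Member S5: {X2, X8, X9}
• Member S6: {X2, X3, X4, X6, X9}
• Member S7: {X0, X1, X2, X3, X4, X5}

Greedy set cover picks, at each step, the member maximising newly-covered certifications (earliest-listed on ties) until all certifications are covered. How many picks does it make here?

3

Greedy: pick S3 (covers 7 new) → pick S2 (covers 2 new) → pick S7 (covers 1 new). Total picks: 3.
(The true minimum cover uses only 2 members, so greedy is not optimal here.)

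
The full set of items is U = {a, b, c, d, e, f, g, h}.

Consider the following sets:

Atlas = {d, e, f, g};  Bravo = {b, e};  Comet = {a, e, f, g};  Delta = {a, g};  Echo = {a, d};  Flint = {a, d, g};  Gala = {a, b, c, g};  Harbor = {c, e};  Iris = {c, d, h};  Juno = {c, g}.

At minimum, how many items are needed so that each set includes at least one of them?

3

The 3 items {a, c, e} hit every set.
The sets Bravo, Echo, Juno are pairwise disjoint, so any hitting set needs a separate item for each — at least 3. Hence 3 is optimal.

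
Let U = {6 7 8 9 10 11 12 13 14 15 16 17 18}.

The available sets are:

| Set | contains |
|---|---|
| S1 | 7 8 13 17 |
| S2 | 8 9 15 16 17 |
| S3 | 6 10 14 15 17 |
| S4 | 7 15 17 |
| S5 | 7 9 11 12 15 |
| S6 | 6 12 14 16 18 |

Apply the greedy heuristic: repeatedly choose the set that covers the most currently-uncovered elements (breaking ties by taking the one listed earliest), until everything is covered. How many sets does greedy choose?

Greedy: pick S2 (covers 5 new) → pick S6 (covers 4 new) → pick S1 (covers 2 new) → pick S3 (covers 1 new) → pick S5 (covers 1 new). Total picks: 5.
(The true minimum cover uses only 4 sets, so greedy is not optimal here.)

5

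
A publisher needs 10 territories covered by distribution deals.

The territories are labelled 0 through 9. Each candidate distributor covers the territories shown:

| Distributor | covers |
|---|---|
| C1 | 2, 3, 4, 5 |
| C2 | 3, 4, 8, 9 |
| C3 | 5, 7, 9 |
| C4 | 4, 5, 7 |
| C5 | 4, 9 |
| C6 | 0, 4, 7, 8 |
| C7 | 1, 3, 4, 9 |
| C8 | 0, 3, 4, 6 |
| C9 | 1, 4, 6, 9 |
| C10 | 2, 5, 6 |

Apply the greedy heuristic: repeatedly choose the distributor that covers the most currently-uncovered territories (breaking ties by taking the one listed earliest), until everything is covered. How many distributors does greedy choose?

3

Greedy: pick C1 (covers 4 new) → pick C6 (covers 3 new) → pick C9 (covers 3 new). Total picks: 3.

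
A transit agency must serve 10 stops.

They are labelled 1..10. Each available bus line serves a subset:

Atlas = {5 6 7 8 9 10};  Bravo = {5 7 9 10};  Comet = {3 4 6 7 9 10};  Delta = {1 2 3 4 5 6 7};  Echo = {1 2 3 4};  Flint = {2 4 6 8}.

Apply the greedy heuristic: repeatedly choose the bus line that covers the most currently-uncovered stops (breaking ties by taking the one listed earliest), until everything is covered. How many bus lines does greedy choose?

Greedy: pick Delta (covers 7 new) → pick Atlas (covers 3 new). Total picks: 2.

2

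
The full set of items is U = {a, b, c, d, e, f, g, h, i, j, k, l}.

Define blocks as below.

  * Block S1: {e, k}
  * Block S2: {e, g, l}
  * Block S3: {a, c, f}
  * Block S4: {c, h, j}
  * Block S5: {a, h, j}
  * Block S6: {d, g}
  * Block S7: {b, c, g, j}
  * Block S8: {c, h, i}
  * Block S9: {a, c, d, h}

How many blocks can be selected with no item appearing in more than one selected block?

3

S1, S4, S6 are pairwise disjoint (S1={e,k}; S4={c,h,j}; S6={d,g}).
Every remaining block overlaps one of these, and no 4 of the listed blocks are pairwise disjoint, so 3 is the maximum.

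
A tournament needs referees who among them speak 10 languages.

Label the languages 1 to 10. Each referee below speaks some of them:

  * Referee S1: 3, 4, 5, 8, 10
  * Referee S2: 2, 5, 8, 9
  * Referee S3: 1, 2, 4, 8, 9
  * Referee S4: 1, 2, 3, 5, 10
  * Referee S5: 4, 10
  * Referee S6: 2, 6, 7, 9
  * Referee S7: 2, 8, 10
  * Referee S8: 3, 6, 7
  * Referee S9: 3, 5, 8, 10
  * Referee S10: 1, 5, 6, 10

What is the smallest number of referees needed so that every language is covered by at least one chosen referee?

Take {S3, S4, S6}. Their union is {1, 2, 3, 4, 5, 6, 7, 8, 9, 10}, which is all 10 languages.
No 2 of the 10 referees cover everything (all 45 combinations miss at least one language), so 3 is optimal.

3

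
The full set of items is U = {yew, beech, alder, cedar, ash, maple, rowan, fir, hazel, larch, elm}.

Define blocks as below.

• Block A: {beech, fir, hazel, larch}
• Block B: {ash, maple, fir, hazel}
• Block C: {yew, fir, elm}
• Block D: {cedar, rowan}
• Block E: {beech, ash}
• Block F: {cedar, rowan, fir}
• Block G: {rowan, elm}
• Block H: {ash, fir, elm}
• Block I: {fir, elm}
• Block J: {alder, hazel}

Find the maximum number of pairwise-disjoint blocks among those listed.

D, E, I, J are pairwise disjoint (D={cedar,rowan}; E={beech,ash}; I={fir,elm}; J={alder,hazel}).
Every remaining block overlaps one of these, and no 5 of the listed blocks are pairwise disjoint, so 4 is the maximum.

4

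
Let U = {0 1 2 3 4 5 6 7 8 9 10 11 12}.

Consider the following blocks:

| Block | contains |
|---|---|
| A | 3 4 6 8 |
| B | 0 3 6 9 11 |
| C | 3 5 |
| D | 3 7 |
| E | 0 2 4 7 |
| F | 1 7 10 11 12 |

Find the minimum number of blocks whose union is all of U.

5

A, B, C, E, and F cover everything between them: the union {0, 1, 2, 3, 4, 5, 6, 7, 8, 9, 10, 11, 12} is all of U.
No 4 of the 6 blocks cover everything (all 15 combinations miss at least one element), so 5 is optimal.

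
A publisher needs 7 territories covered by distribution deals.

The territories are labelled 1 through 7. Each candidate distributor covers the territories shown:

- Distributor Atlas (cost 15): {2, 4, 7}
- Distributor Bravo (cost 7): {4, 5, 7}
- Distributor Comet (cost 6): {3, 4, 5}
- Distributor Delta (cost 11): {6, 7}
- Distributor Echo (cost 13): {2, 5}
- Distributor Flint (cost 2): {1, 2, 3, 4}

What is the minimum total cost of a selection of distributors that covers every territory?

Comet, Delta, Flint together cover every territory (Comet ∪ Delta ∪ Flint = {1, 2, 3, 4, 5, 6, 7}); total cost 6 + 11 + 2 = 19.
The greedy pick Flint, Bravo, Delta costs 20; no covering selection beats 19.

19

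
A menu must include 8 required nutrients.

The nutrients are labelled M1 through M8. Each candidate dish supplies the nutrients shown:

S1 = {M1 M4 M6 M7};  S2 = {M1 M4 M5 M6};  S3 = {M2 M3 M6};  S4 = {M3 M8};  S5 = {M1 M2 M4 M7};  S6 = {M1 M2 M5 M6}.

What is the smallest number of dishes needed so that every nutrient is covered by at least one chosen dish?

3

S2 and S4 and S5 together: S2 ∪ S4 ∪ S5 = {M1, M2, M3, M4, M5, M6, M7, M8} — every nutrient is covered.
Only S4 contains M8, so S4 is forced; the remaining 6 nutrients need at least 2 more dishes (each remaining dish adds at most 4) — so at least 3 dishes are needed, and 3 is optimal.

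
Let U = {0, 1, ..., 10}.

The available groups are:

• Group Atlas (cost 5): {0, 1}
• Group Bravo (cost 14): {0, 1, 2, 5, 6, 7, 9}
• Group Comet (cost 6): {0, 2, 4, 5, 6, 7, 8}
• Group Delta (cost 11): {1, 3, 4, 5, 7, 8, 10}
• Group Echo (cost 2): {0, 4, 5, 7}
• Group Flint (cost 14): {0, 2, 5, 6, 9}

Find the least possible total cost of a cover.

Delta, Flint together cover every item (Delta ∪ Flint = {0, 1, 2, 3, 4, 5, 6, 7, 8, 9, 10}); total cost 11 + 14 = 25.
The greedy pick Echo, Comet, Delta, Bravo costs 33; no covering selection beats 25.

25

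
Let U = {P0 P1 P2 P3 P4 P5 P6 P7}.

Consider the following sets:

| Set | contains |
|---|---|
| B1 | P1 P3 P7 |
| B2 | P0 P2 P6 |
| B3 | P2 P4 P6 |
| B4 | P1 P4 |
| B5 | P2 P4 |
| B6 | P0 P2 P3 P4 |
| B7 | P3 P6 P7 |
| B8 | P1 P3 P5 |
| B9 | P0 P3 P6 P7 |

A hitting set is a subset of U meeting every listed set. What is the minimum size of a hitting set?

3

H = {P1, P2, P7} meets every set (each contains at least one member of H), and |H| = 3.
No choice of 2 items meets every set, so 3 is the minimum.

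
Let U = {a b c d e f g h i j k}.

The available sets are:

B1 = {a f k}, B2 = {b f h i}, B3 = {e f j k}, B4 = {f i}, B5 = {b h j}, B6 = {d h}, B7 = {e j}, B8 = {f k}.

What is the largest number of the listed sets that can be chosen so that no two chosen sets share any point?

B1, B6, B7 are pairwise disjoint (B1={a,f,k}; B6={d,h}; B7={e,j}).
Every remaining set overlaps one of these, and no 4 of the listed sets are pairwise disjoint, so 3 is the maximum.

3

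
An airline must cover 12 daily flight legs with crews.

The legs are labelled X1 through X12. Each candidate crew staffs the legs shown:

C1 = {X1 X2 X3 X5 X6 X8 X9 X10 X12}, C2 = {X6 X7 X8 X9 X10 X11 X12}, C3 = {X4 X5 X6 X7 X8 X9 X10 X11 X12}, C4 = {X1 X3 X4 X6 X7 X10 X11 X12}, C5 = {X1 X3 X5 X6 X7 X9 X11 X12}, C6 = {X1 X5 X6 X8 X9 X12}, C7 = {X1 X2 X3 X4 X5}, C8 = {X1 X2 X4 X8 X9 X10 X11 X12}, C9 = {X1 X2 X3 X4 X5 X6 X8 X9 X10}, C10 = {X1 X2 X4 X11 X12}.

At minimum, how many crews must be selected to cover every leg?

2

Take {C3, C7}. Their union is {X1, X2, X3, X4, X5, X6, X7, X8, X9, X10, X11, X12}, which is all 12 legs.
No single crew has all 12 legs (the largest, C1, has 9), so 2 is optimal.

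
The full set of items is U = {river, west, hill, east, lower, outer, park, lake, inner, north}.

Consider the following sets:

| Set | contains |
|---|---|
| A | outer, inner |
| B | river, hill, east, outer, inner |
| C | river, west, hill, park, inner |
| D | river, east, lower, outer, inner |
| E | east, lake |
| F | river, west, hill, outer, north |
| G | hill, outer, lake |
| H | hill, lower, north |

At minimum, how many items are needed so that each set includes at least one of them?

Take T = {lake, inner, north}. Each listed set contains at least one of these, so T is a hitting set of size 3.
The sets A, E, H are pairwise disjoint, so any hitting set needs a separate item for each — at least 3. Hence 3 is optimal.

3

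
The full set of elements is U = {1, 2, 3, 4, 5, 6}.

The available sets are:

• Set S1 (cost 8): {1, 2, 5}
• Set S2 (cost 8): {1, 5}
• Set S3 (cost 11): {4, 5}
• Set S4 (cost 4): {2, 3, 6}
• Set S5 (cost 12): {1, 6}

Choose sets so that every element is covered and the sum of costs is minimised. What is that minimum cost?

S1, S3, S4 together cover every element (S1 ∪ S3 ∪ S4 = {1, 2, 3, 4, 5, 6}); total cost 8 + 11 + 4 = 23.
No covering selection has total cost below 23.

23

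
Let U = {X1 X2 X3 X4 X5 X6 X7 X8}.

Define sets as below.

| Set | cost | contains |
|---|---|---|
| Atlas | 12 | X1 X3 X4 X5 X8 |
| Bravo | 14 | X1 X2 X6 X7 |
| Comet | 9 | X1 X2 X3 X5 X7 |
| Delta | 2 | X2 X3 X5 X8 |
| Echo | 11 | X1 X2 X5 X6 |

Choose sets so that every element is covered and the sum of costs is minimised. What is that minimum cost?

Atlas, Bravo together cover every element (Atlas ∪ Bravo = {X1, X2, X3, X4, X5, X6, X7, X8}); total cost 12 + 14 = 26.
The greedy pick Delta, Comet, Echo, Atlas costs 34; no covering selection beats 26.

26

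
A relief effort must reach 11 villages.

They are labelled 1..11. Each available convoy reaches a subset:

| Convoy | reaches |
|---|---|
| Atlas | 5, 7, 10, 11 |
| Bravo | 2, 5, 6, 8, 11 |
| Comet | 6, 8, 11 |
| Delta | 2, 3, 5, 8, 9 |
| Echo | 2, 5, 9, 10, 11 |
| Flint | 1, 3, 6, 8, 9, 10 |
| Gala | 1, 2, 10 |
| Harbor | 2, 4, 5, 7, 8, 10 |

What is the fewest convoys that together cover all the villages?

3

Comet and Flint and Harbor together: Comet ∪ Flint ∪ Harbor = {1, 2, 3, 4, 5, 6, 7, 8, 9, 10, 11} — every village is covered.
Only Harbor contains 4, so Harbor is forced; the remaining 5 villages need at least 2 more convoys (each remaining convoy adds at most 4) — so at least 3 convoys are needed, and 3 is optimal.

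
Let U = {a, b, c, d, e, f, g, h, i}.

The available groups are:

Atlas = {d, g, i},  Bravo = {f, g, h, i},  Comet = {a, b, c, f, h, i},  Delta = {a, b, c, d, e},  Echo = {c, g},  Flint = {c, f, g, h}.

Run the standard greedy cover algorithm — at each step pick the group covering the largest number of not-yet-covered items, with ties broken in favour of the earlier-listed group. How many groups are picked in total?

3

Greedy: pick Comet (covers 6 new) → pick Atlas (covers 2 new) → pick Delta (covers 1 new). Total picks: 3.
(The true minimum cover uses only 2 groups, so greedy is not optimal here.)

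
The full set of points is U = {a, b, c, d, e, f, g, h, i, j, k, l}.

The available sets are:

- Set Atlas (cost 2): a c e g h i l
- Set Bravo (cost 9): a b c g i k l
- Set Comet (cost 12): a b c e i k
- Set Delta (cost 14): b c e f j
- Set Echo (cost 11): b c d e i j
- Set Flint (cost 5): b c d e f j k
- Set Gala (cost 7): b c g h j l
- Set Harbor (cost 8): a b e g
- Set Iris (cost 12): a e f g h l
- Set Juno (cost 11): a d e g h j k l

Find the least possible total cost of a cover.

7

Atlas, Flint together cover every point (Atlas ∪ Flint = {a, b, c, d, e, f, g, h, i, j, k, l}); total cost 2 + 5 = 7.
No covering selection has total cost below 7.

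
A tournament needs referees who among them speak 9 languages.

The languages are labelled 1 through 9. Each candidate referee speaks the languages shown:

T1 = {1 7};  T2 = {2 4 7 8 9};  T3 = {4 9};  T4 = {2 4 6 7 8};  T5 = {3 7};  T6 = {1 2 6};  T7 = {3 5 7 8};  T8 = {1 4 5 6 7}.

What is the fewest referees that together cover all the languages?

Take {T2, T5, T8}. Their union is {1, 2, 3, 4, 5, 6, 7, 8, 9}, which is all 9 languages.
No 2 of the 8 referees cover everything (all 28 combinations miss at least one language), so 3 is optimal.

3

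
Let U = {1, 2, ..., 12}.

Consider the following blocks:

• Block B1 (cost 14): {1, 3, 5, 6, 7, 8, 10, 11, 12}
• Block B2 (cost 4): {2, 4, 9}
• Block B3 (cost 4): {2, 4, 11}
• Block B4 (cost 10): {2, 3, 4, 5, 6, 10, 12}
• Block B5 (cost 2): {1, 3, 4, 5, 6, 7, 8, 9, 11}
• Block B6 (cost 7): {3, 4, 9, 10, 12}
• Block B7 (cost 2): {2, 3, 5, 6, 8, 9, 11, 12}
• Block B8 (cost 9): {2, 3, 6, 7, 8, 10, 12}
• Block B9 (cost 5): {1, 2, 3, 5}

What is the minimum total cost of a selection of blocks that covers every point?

B5, B6, B7 together cover every point (B5 ∪ B6 ∪ B7 = {1, 2, 3, 4, 5, 6, 7, 8, 9, 10, 11, 12}); total cost 2 + 7 + 2 = 11.
No covering selection has total cost below 11.

11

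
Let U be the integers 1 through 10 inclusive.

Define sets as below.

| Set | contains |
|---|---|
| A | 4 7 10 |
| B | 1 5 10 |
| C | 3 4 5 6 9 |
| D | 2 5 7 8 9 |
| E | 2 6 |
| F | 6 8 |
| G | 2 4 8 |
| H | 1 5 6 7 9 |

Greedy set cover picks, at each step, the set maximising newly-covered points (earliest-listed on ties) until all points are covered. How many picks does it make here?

3

Greedy: pick C (covers 5 new) → pick D (covers 3 new) → pick B (covers 2 new). Total picks: 3.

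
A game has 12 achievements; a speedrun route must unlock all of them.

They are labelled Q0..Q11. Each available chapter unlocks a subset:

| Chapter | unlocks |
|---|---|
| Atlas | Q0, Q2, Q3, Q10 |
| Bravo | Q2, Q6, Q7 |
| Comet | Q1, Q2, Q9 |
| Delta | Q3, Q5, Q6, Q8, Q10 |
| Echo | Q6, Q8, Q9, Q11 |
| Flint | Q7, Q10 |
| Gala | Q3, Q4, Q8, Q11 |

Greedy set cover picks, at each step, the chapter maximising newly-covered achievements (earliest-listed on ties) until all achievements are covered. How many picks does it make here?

Greedy: pick Delta (covers 5 new) → pick Comet (covers 3 new) → pick Gala (covers 2 new) → pick Atlas (covers 1 new) → pick Bravo (covers 1 new). Total picks: 5.

5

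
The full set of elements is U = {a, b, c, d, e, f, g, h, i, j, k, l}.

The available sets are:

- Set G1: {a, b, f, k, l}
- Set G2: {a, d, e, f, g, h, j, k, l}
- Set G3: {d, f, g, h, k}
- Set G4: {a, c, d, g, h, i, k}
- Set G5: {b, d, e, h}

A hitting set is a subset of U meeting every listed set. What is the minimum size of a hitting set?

2

Take T = {b, k}. Each listed set contains at least one of these, so T is a hitting set of size 2.
No single element lies in every set, so at least 2 are needed and 2 is optimal.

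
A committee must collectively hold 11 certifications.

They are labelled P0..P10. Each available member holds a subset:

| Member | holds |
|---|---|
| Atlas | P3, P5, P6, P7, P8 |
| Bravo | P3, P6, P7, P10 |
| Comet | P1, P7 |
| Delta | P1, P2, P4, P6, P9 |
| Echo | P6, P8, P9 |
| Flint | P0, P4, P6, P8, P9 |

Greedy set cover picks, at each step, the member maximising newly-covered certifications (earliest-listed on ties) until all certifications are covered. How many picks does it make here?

Greedy: pick Atlas (covers 5 new) → pick Delta (covers 4 new) → pick Bravo (covers 1 new) → pick Flint (covers 1 new). Total picks: 4.

4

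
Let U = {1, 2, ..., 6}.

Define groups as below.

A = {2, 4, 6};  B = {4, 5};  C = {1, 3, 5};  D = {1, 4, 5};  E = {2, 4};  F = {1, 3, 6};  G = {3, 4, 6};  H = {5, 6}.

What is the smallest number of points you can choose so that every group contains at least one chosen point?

T = {1, 4, 6} meets every group (each contains at least one member of T), and |T| = 3.
No choice of 2 points meets every group, so 3 is the minimum.

3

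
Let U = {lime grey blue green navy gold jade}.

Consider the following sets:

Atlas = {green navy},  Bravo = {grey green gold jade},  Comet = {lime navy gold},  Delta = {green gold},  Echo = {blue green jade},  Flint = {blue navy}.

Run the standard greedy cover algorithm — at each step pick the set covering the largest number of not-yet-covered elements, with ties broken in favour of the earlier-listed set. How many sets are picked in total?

3

Greedy: pick Bravo (covers 4 new) → pick Comet (covers 2 new) → pick Echo (covers 1 new). Total picks: 3.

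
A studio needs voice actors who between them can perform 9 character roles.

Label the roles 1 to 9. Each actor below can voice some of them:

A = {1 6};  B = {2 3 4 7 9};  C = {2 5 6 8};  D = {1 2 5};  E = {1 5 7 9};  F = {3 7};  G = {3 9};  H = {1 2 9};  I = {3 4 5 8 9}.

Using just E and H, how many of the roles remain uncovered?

Union of E, H = {1, 2, 5, 7, 9}.
Not covered: 3, 4, 6, 8 — 4 roles.

4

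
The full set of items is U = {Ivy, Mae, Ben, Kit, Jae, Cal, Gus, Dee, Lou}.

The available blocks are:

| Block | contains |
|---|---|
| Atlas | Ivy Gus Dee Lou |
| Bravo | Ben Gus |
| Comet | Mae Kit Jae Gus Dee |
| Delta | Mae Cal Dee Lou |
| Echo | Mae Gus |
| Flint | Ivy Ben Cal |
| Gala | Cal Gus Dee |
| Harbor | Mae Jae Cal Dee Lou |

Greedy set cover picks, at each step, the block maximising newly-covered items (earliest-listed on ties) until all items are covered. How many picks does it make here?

Greedy: pick Comet (covers 5 new) → pick Flint (covers 3 new) → pick Atlas (covers 1 new). Total picks: 3.

3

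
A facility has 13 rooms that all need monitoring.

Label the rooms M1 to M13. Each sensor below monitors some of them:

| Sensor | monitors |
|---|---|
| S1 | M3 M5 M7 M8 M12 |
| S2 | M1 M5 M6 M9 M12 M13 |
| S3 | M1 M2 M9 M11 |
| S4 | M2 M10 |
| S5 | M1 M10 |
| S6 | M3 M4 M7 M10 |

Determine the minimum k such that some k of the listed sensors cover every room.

Take {S1, S2, S3, S6}. Their union is {M1, M2, M3, M4, M5, M6, M7, M8, M9, M10, M11, M12, M13}, which is all 13 rooms.
No 3 of the 6 sensors cover everything (all 20 combinations miss at least one room), so 4 is optimal.

4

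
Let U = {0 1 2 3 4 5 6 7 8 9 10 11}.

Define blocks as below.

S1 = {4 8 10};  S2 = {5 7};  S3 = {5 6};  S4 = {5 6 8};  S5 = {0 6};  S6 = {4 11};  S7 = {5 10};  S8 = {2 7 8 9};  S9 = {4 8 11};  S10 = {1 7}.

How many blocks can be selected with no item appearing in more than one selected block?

4

S5, S6, S7, S10 are pairwise disjoint (S5={0,6}; S6={4,11}; S7={5,10}; S10={1,7}).
Every remaining block overlaps one of these, and no 5 of the listed blocks are pairwise disjoint, so 4 is the maximum.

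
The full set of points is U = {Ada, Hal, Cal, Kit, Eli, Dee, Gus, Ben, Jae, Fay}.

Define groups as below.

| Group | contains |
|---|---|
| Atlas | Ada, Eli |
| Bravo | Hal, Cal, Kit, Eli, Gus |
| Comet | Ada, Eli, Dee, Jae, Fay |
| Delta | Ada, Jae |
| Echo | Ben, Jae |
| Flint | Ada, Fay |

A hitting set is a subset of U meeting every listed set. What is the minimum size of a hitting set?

3

The 3 points {Ada, Eli, Ben} hit every group.
The groups Bravo, Echo, Flint are pairwise disjoint, so any hitting set needs a separate point for each — at least 3. Hence 3 is optimal.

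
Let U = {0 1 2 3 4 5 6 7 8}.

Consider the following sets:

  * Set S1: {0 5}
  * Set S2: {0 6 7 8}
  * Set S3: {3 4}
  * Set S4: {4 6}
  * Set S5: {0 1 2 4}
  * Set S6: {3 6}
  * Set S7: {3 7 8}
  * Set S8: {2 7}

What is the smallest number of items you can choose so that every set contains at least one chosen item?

The 4 items {4, 5, 6, 7} hit every set.
No choice of 3 items meets every set, so 4 is the minimum.

4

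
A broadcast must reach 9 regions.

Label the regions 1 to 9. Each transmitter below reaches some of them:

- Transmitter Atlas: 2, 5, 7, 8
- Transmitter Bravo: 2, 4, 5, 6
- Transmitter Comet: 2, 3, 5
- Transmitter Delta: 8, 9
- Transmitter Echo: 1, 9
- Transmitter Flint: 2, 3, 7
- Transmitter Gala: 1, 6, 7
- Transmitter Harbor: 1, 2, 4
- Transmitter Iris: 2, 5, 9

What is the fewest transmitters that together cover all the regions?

4

Bravo and Delta and Flint and Harbor together: Bravo ∪ Delta ∪ Flint ∪ Harbor = {1, 2, 3, 4, 5, 6, 7, 8, 9} — every region is covered.
No 3 of the 9 transmitters cover everything (all 84 combinations miss at least one region), so 4 is optimal.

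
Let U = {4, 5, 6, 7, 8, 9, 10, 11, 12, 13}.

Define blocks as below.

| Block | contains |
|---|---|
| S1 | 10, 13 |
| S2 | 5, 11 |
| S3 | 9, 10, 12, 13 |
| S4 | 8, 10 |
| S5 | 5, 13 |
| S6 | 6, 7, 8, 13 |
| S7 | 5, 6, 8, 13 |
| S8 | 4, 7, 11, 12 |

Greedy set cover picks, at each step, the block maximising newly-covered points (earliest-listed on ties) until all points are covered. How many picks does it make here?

Greedy: pick S3 (covers 4 new) → pick S6 (covers 3 new) → pick S2 (covers 2 new) → pick S8 (covers 1 new). Total picks: 4.
(The true minimum cover uses only 3 blocks, so greedy is not optimal here.)

4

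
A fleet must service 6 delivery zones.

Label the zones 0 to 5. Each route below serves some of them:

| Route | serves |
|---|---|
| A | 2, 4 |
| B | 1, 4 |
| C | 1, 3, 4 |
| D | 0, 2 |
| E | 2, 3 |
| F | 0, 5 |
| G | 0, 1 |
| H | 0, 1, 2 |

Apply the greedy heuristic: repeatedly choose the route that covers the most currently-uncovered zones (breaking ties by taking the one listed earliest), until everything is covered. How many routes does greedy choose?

3

Greedy: pick C (covers 3 new) → pick D (covers 2 new) → pick F (covers 1 new). Total picks: 3.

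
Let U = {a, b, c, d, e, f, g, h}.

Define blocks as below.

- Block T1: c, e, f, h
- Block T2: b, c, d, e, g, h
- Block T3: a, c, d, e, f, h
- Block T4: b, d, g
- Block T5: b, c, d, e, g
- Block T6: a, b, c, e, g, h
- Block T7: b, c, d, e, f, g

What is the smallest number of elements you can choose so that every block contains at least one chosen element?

2

T = {f, g} meets every block (each contains at least one member of T), and |T| = 2.
The blocks T1, T4 are pairwise disjoint, so any hitting set needs a separate element for each — at least 2. Hence 2 is optimal.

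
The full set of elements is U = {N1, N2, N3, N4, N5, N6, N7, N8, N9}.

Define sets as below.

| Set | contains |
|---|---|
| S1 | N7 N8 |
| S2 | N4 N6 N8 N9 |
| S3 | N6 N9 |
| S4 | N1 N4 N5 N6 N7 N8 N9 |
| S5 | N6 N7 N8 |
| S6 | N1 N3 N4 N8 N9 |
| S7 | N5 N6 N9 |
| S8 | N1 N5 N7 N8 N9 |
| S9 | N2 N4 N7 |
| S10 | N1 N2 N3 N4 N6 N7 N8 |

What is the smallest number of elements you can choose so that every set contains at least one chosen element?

2

The 2 elements {N7, N9} hit every set.
The sets S7, S9 are pairwise disjoint, so any hitting set needs a separate element for each — at least 2. Hence 2 is optimal.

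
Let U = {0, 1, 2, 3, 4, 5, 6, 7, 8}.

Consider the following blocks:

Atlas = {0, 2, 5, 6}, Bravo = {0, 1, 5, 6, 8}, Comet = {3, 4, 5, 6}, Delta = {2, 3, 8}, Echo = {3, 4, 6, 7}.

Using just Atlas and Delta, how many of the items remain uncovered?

Union of Atlas, Delta = {0, 2, 3, 5, 6, 8}.
Not covered: 1, 4, 7 — 3 items.

3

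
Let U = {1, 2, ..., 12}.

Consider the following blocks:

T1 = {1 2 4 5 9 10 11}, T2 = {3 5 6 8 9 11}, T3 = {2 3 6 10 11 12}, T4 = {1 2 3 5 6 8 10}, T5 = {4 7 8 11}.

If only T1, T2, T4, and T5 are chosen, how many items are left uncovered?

Union of T1, T2, T4, T5 = {1, 2, 3, 4, 5, 6, 7, 8, 9, 10, 11}.
Not covered: 12 — 1 item.

1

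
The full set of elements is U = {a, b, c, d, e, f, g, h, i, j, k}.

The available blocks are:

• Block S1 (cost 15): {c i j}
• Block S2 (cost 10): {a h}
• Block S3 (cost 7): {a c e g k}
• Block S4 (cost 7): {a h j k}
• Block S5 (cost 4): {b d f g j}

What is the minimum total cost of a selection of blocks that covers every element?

S1, S3, S4, S5 together cover every element (S1 ∪ S3 ∪ S4 ∪ S5 = {a, b, c, d, e, f, g, h, i, j, k}); total cost 15 + 7 + 7 + 4 = 33.
No covering selection has total cost below 33.

33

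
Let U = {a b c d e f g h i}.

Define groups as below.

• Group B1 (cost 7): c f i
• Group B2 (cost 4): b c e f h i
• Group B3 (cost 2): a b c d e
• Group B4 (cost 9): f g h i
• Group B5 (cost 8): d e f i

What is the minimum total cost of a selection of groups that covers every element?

B3, B4 together cover every element (B3 ∪ B4 = {a, b, c, d, e, f, g, h, i}); total cost 2 + 9 = 11.
The greedy pick B3, B2, B4 costs 15; no covering selection beats 11.

11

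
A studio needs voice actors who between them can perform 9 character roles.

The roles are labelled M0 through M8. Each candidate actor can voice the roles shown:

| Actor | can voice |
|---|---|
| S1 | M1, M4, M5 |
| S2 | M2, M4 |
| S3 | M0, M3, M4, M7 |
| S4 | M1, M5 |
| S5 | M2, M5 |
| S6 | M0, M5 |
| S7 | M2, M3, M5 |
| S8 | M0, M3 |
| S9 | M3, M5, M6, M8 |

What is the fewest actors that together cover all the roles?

S3 and S4 and S5 and S9 together: S3 ∪ S4 ∪ S5 ∪ S9 = {M0, M1, M2, M3, M4, M5, M6, M7, M8} — every role is covered.
No 3 of the 9 actors cover everything (all 84 combinations miss at least one role), so 4 is optimal.

4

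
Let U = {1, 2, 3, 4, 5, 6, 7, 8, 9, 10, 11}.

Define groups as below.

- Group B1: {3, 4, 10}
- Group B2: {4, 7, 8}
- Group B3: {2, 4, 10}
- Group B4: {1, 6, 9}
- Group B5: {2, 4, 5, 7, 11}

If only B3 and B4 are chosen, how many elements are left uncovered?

Union of B3, B4 = {1, 2, 4, 6, 9, 10}.
Not covered: 3, 5, 7, 8, 11 — 5 elements.

5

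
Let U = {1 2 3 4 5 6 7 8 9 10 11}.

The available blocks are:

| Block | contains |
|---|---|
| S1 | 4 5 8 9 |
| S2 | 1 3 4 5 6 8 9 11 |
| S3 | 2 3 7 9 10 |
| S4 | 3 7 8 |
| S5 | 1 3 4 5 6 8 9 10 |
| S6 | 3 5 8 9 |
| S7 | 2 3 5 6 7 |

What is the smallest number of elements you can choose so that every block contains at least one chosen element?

H = {5, 7} meets every block (each contains at least one member of H), and |H| = 2.
No single element lies in every block, so at least 2 are needed and 2 is optimal.

2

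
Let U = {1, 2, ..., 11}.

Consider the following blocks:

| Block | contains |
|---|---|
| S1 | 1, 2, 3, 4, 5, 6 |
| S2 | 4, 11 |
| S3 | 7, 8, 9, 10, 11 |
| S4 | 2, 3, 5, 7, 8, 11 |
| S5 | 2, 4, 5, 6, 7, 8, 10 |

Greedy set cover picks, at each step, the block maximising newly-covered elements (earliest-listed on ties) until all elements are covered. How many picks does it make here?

Greedy: pick S5 (covers 7 new) → pick S1 (covers 2 new) → pick S3 (covers 2 new). Total picks: 3.
(The true minimum cover uses only 2 blocks, so greedy is not optimal here.)

3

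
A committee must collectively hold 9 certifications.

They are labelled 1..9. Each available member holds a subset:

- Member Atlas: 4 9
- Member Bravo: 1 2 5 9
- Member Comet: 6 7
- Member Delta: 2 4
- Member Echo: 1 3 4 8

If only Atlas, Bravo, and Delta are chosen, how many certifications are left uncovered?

Union of Atlas, Bravo, Delta = {1, 2, 4, 5, 9}.
Not covered: 3, 6, 7, 8 — 4 certifications.

4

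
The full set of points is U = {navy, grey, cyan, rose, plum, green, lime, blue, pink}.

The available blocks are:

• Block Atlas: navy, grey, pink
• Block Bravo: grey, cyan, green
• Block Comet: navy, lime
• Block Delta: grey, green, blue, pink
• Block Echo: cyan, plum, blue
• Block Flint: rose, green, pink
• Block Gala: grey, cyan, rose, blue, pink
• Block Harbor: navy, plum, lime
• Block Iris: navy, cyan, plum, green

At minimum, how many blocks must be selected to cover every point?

Take {Delta, Gala, Harbor}. Their union is {navy, grey, cyan, rose, plum, green, lime, blue, pink}, which is all 9 points.
No 2 of the 9 blocks cover everything (all 36 combinations miss at least one point), so 3 is optimal.

3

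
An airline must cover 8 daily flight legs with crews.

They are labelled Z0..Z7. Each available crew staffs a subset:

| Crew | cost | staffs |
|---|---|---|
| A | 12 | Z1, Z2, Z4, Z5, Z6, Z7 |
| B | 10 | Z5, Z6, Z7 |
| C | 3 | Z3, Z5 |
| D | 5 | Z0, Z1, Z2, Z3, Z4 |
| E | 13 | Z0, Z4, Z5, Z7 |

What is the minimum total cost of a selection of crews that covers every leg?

B, D together cover every leg (B ∪ D = {Z0, Z1, Z2, Z3, Z4, Z5, Z6, Z7}); total cost 10 + 5 = 15.
The greedy pick D, C, B costs 18; no covering selection beats 15.

15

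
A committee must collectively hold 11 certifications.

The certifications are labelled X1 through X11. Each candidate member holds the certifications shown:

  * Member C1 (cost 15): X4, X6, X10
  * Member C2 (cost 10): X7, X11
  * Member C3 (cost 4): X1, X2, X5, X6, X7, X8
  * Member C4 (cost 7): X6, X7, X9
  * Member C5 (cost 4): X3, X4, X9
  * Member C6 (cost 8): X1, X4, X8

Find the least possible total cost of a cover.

C1, C2, C3, C5 together cover every certification (C1 ∪ C2 ∪ C3 ∪ C5 = {X1, X2, X3, X4, X5, X6, X7, X8, X9, X10, X11}); total cost 15 + 10 + 4 + 4 = 33.
No covering selection has total cost below 33.

33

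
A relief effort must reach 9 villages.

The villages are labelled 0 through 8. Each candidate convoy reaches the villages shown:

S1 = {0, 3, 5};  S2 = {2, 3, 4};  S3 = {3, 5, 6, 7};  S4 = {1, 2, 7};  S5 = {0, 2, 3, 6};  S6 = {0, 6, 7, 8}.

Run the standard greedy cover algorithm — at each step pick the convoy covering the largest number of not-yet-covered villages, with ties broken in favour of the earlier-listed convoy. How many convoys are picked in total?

4

Greedy: pick S3 (covers 4 new) → pick S2 (covers 2 new) → pick S6 (covers 2 new) → pick S4 (covers 1 new). Total picks: 4.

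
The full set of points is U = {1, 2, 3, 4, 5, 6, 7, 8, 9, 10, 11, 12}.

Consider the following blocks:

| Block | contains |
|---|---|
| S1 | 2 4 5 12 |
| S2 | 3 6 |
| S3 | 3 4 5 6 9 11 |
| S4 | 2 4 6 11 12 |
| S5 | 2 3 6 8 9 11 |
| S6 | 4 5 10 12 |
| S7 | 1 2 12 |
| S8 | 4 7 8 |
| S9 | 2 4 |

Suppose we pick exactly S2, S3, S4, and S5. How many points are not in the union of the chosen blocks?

Union of S2, S3, S4, S5 = {2, 3, 4, 5, 6, 8, 9, 11, 12}.
Not covered: 1, 7, 10 — 3 points.

3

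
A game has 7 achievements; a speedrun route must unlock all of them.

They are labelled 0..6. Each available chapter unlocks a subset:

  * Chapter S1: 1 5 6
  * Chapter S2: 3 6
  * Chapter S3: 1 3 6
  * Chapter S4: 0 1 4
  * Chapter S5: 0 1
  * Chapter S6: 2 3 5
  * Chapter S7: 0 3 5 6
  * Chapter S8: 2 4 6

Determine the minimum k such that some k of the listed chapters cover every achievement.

3

Take {S4, S6, S8}. Their union is {0, 1, 2, 3, 4, 5, 6}, which is all 7 achievements.
No 2 of the 8 chapters cover everything (all 28 combinations miss at least one achievement), so 3 is optimal.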